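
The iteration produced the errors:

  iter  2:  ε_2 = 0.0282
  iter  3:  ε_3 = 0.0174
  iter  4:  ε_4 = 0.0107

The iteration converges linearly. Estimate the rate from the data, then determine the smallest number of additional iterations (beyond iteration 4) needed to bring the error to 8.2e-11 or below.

39

Rate ρ ≈ ε_4/ε_3 = 0.0107/0.0174 = 0.6149.
After j more steps, ε_{4+j} ≈ 0.0107·ρ^j; need ρ^j ≤ 8.2e-11/0.0107 = 7.66355e-09.
j ≥ ln(7.66355e-09)/ln(0.6149) = -18.6868/-0.48630 = 38.426.
So 39 more iterations are needed.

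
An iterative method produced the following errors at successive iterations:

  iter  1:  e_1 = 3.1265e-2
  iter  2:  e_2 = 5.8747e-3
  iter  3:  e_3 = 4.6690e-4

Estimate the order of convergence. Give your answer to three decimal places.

p ≈ ln(e_3/e_2) / ln(e_2/e_1)
  = ln(4.6690e-4/5.8747e-3) / ln(5.8747e-3/3.1265e-2)
  = ln(0.0794764) / ln(0.1879)
  = -2.532295 / -1.671845 ≈ 1.514671

1.515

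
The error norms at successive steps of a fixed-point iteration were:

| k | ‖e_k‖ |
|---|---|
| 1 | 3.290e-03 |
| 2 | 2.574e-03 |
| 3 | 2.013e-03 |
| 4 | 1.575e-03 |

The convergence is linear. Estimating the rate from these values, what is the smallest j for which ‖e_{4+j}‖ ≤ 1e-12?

87

Rate ρ ≈ ‖e_4‖/‖e_3‖ = 1.575e-03/2.013e-03 = 0.7824.
After j more steps, ‖e_{4+j}‖ ≈ 1.575e-03·ρ^j; need ρ^j ≤ 1e-12/1.575e-03 = 6.34921e-10.
j ≥ ln(6.34921e-10)/ln(0.7824) = -21.1775/-0.24539 = 86.301.
So 87 more iterations are needed.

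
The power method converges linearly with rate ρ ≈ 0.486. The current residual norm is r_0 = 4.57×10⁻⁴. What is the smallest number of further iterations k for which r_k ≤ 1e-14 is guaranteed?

After k steps, r_k ≈ 4.57×10⁻⁴·0.486^k.
Need 0.486^k ≤ 1e-14/4.57×10⁻⁴ = 2.18818e-11.
k ≥ ln(2.18818e-11)/ln(0.486) = -24.5454/-0.72155 = 34.018.
Smallest integer k = 35.

35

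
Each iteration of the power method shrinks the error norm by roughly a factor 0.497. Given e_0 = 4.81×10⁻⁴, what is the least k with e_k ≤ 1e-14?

36

After k steps, e_k ≈ 4.81×10⁻⁴·0.497^k.
Need 0.497^k ≤ 1e-14/4.81×10⁻⁴ = 2.079e-11.
k ≥ ln(2.079e-11)/ln(0.497) = -24.5965/-0.69917 = 35.180.
Smallest integer k = 36.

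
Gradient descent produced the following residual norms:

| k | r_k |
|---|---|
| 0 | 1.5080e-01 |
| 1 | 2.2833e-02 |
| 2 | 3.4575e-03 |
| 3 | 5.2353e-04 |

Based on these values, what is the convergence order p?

Consecutive ratios: r_3/r_2 = 5.2353e-04/3.4575e-03 = 0.151419, r_2/r_1 = 3.4575e-03/2.2833e-02 = 0.151426.
p ≈ ln(0.151419)/ln(0.151426) = -1.8877/-1.8877 ≈ 1.00.
So the convergence is linear (order 1).

1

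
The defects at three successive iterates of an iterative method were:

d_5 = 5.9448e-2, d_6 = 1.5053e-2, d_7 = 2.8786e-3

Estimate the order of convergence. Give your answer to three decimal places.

p ≈ ln(d_7/d_6) / ln(d_6/d_5)
  = ln(2.8786e-3/1.5053e-2) / ln(1.5053e-2/5.9448e-2)
  = ln(0.191231) / ln(0.253213)
  = -1.654273 / -1.373524 ≈ 1.204401

1.204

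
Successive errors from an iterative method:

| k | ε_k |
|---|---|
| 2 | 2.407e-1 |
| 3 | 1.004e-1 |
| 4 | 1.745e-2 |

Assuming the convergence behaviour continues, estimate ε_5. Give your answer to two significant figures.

5.3e-4

First estimate the order: p ≈ ln(ε_4/ε_3) / ln(ε_3/ε_2) = ln(1.745e-2/1.004e-1)/ln(1.004e-1/2.407e-1) = ln(0.173805)/ln(0.417117) ≈ 2.0012.
Then ε_5 ≈ ε_4·(ε_4/ε_3)^p = 1.745e-2·(0.173805)^2.0012 = 1.745e-2·0.0301448 ≈ 0.000526.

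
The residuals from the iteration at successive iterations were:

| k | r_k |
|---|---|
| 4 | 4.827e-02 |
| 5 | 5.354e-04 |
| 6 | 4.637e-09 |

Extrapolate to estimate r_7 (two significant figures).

3.6e-22

First estimate the order: p ≈ ln(r_6/r_5) / ln(r_5/r_4) = ln(4.637e-09/5.354e-04)/ln(5.354e-04/4.827e-02) = ln(8.66081e-06)/ln(0.0110918) ≈ 2.5895.
Then r_7 ≈ r_6·(r_6/r_5)^p = 4.637e-09·(8.66081e-06)^2.5895 = 4.637e-09·7.77692e-14 ≈ 3.606e-22.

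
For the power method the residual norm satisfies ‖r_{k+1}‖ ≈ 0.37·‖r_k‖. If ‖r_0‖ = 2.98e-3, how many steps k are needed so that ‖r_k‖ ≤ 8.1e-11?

18

After k steps, ‖r_k‖ ≈ 2.98e-3·0.37^k.
Need 0.37^k ≤ 8.1e-11/2.98e-3 = 2.71812e-08.
k ≥ ln(2.71812e-08)/ln(0.37) = -17.4207/-0.99425 = 17.521.
Smallest integer k = 18.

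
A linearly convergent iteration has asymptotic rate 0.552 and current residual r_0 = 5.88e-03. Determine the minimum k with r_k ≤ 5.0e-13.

40

After k steps, r_k ≈ 5.88e-03·0.552^k.
Need 0.552^k ≤ 5.0e-13/5.88e-03 = 8.5034e-11.
k ≥ ln(8.5034e-11)/ln(0.552) = -23.1880/-0.59421 = 39.023.
Smallest integer k = 40.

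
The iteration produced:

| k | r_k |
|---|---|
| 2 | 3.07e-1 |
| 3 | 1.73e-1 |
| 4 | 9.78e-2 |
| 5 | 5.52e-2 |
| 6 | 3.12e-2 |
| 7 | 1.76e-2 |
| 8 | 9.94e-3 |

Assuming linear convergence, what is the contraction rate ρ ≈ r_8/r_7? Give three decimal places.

0.565

ρ ≈ r_8/r_7 = 9.94e-3/1.76e-2 = 0.56477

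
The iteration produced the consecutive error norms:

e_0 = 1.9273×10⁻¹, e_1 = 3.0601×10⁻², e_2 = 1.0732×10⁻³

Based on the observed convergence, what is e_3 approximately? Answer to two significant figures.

First estimate the order: p ≈ ln(e_2/e_1) / ln(e_1/e_0) = ln(1.0732×10⁻³/3.0601×10⁻²)/ln(3.0601×10⁻²/1.9273×10⁻¹) = ln(0.0350707)/ln(0.158777) ≈ 1.8206.
Then e_3 ≈ e_2·(e_2/e_1)^p = 1.0732×10⁻³·(0.0350707)^1.8206 = 1.0732×10⁻³·0.0022435 ≈ 2.408e-06.

2.4e-6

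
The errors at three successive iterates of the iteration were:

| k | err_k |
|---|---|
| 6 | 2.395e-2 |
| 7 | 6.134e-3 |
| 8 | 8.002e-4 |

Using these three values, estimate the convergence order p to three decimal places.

1.495

p ≈ ln(err_8/err_7) / ln(err_7/err_6)
  = ln(8.002e-4/6.134e-3) / ln(6.134e-3/2.395e-2)
  = ln(0.130453) / ln(0.256117)
  = -2.036742 / -1.362121 ≈ 1.495272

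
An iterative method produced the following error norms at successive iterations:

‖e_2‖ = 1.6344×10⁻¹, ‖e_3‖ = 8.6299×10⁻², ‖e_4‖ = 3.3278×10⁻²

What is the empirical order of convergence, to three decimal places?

p ≈ ln(‖e_4‖/‖e_3‖) / ln(‖e_3‖/‖e_2‖)
  = ln(3.3278×10⁻²/8.6299×10⁻²) / ln(8.6299×10⁻²/1.6344×10⁻¹)
  = ln(0.385613) / ln(0.528016)
  = -0.952921 / -0.638629 ≈ 1.492135

1.492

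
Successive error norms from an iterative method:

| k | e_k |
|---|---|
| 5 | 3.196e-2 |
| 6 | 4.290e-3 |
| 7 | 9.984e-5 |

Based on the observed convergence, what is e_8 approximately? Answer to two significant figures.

First estimate the order: p ≈ ln(e_7/e_6) / ln(e_6/e_5) = ln(9.984e-5/4.290e-3)/ln(4.290e-3/3.196e-2) = ln(0.0232727)/ln(0.13423) ≈ 1.8726.
Then e_8 ≈ e_7·(e_7/e_6)^p = 9.984e-5·(0.0232727)^1.8726 = 9.984e-5·0.000874495 ≈ 8.731e-08.

8.7e-8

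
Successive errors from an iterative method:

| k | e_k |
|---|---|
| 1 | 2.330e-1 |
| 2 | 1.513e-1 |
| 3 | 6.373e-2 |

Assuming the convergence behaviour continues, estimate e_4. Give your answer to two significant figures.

First estimate the order: p ≈ ln(e_3/e_2) / ln(e_2/e_1) = ln(6.373e-2/1.513e-1)/ln(1.513e-1/2.330e-1) = ln(0.421216)/ln(0.649356) ≈ 2.0025.
Then e_4 ≈ e_3·(e_3/e_2)^p = 6.373e-2·(0.421216)^2.0025 = 6.373e-2·0.17704 ≈ 0.01128.

1.1e-2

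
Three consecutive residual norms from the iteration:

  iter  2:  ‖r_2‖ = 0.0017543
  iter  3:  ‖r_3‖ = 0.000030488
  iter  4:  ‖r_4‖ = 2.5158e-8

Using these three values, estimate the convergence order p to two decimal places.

1.75

p ≈ ln(‖r_4‖/‖r_3‖) / ln(‖r_3‖/‖r_2‖)
  = ln(2.5158e-8/0.000030488) / ln(0.000030488/0.0017543)
  = ln(0.000825177) / ln(0.017379)
  = -7.09991 / -4.05249 ≈ 1.75199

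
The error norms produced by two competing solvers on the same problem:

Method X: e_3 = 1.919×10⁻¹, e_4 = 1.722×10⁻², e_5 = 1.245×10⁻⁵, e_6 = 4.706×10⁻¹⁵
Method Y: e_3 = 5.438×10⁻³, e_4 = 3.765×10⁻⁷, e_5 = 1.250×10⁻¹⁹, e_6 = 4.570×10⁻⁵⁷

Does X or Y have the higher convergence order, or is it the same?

same

Method X: p ≈ ln(4.706×10⁻¹⁵/1.245×10⁻⁵)/ln(1.245×10⁻⁵/1.722×10⁻²) ≈ 3.00.
Method Y: p ≈ ln(4.570×10⁻⁵⁷/1.250×10⁻¹⁹)/ln(1.250×10⁻¹⁹/3.765×10⁻⁷) ≈ 3.00.
Both orders ≈ 3.0 — effectively the same.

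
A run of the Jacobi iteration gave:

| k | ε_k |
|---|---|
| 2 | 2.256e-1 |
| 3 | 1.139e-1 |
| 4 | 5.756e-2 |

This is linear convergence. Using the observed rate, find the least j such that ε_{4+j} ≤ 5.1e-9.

Rate ρ ≈ ε_4/ε_3 = 5.756e-2/1.139e-1 = 0.5054.
After j more steps, ε_{4+j} ≈ 5.756e-2·ρ^j; need ρ^j ≤ 5.1e-9/5.756e-2 = 8.86032e-08.
j ≥ ln(8.86032e-08)/ln(0.5054) = -16.2391/-0.68241 = 23.797.
So 24 more iterations are needed.

24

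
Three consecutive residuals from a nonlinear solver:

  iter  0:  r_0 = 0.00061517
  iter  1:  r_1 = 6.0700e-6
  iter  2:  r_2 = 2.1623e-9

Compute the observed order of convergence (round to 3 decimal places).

p ≈ ln(r_2/r_1) / ln(r_1/r_0)
  = ln(2.1623e-9/6.0700e-6) / ln(6.0700e-6/0.00061517)
  = ln(0.000356227) / ln(0.00986719)
  = -7.939942 / -4.618540 ≈ 1.719145

1.719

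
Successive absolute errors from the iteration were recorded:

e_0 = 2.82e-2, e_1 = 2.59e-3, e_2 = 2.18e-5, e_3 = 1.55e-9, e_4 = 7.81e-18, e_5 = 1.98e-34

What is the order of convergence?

2

Consecutive ratios: e_5/e_4 = 1.98e-34/7.81e-18 = 2.53521e-17, e_4/e_3 = 7.81e-18/1.55e-9 = 5.03871e-09.
p ≈ ln(2.53521e-17)/ln(5.03871e-09) = -38.2137/-19.1061 ≈ 2.00.
So the convergence is quadratic (order 2).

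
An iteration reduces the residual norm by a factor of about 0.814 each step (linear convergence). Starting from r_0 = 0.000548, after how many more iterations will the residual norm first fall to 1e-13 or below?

After k steps, r_k ≈ 0.000548·0.814^k.
Need 0.814^k ≤ 1e-13/0.000548 = 1.82482e-10.
k ≥ ln(1.82482e-10)/ln(0.814) = -22.4244/-0.20579 = 108.967.
Smallest integer k = 109.

109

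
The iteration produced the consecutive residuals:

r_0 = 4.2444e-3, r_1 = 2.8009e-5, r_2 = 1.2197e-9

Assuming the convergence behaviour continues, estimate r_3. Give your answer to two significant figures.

2.3e-18

First estimate the order: p ≈ ln(r_2/r_1) / ln(r_1/r_0) = ln(1.2197e-9/2.8009e-5)/ln(2.8009e-5/4.2444e-3) = ln(4.35467e-05)/ln(0.00659905) ≈ 2.0000.
Then r_3 ≈ r_2·(r_2/r_1)^p = 1.2197e-9·(4.35467e-05)^2.0000 = 1.2197e-9·1.89632e-09 ≈ 2.313e-18.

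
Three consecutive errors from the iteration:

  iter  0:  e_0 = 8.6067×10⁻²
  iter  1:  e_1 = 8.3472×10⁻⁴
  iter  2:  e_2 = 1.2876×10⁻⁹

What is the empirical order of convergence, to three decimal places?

2.887

p ≈ ln(e_2/e_1) / ln(e_1/e_0)
  = ln(1.2876×10⁻⁹/8.3472×10⁻⁴) / ln(8.3472×10⁻⁴/8.6067×10⁻²)
  = ln(1.54255e-06) / ln(0.00969849)
  = -13.382074 / -4.635785 ≈ 2.886690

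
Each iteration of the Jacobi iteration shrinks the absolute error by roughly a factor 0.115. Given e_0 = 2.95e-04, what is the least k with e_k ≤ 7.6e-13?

After k steps, e_k ≈ 2.95e-04·0.115^k.
Need 0.115^k ≤ 7.6e-13/2.95e-04 = 2.57627e-09.
k ≥ ln(2.57627e-09)/ln(0.115) = -19.7769/-2.16282 = 9.144.
Smallest integer k = 10.

10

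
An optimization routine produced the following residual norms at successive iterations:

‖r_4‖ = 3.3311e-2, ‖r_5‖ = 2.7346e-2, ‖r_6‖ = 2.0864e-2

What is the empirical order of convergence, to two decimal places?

p ≈ ln(‖r_6‖/‖r_5‖) / ln(‖r_5‖/‖r_4‖)
  = ln(2.0864e-2/2.7346e-2) / ln(2.7346e-2/3.3311e-2)
  = ln(0.762964) / ln(0.82093)
  = -0.27054 / -0.19732 ≈ 1.37107

1.37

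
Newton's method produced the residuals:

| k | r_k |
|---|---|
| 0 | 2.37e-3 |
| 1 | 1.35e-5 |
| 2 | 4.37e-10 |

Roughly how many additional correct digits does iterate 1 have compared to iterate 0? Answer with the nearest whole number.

2

Digits gained ≈ log₁₀(r_0/r_1) = log₁₀(2.37e-3/1.35e-5) = log₁₀(175.556) ≈ 2.244.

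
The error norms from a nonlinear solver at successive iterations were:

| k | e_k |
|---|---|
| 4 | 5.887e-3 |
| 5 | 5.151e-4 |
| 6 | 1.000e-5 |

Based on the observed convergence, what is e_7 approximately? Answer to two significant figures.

First estimate the order: p ≈ ln(e_6/e_5) / ln(e_5/e_4) = ln(1.000e-5/5.151e-4)/ln(5.151e-4/5.887e-3) = ln(0.0194137)/ln(0.0874979) ≈ 1.6180.
Then e_7 ≈ e_6·(e_6/e_5)^p = 1.000e-5·(0.0194137)^1.6180 = 1.000e-5·0.00169887 ≈ 1.699e-08.

1.7e-8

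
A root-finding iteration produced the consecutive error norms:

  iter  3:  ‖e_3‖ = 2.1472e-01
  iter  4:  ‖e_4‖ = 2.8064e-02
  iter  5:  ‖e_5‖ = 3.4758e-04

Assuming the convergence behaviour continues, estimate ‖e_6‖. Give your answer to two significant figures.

First estimate the order: p ≈ ln(‖e_5‖/‖e_4‖) / ln(‖e_4‖/‖e_3‖) = ln(3.4758e-04/2.8064e-02)/ln(2.8064e-02/2.1472e-01) = ln(0.0123853)/ln(0.1307) ≈ 2.1580.
Then ‖e_6‖ ≈ ‖e_5‖·(‖e_5‖/‖e_4‖)^p = 3.4758e-04·(0.0123853)^2.1580 = 3.4758e-04·7.66465e-05 ≈ 2.664e-08.

2.7e-8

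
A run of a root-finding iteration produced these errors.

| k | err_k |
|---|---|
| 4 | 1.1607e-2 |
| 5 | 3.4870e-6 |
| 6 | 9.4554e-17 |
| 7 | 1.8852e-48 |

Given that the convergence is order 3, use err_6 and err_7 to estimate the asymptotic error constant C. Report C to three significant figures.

C ≈ err_7 / err_6^3
  = 1.8852e-48 / (9.4554e-17)^3
  = 1.8852e-48 / 8.45356e-49 ≈ 2.2301

2.23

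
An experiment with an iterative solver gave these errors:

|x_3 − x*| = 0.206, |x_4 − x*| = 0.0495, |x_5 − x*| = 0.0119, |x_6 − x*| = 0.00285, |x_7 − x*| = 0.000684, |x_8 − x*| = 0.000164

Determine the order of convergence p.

1

Consecutive ratios: |x_8 − x*|/|x_7 − x*| = 0.000164/0.000684 = 0.239766, |x_7 − x*|/|x_6 − x*| = 0.000684/0.00285 = 0.24.
p ≈ ln(0.239766)/ln(0.24) = -1.4281/-1.4271 ≈ 1.00.
So the convergence is linear (order 1).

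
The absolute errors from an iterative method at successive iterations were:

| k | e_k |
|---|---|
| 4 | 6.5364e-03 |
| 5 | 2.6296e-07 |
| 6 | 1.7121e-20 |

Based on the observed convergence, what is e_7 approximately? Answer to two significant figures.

First estimate the order: p ≈ ln(e_6/e_5) / ln(e_5/e_4) = ln(1.7121e-20/2.6296e-07)/ln(2.6296e-07/6.5364e-03) = ln(6.51088e-14)/ln(4.02301e-05) ≈ 3.0000.
Then e_7 ≈ e_6·(e_6/e_5)^p = 1.7121e-20·(6.51088e-14)^3.0000 = 1.7121e-20·2.76006e-40 ≈ 4.725e-60.

4.7e-60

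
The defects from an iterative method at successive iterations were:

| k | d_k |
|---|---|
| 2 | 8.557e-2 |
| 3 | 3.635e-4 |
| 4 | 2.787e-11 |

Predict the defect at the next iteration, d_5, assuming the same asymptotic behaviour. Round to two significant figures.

First estimate the order: p ≈ ln(d_4/d_3) / ln(d_3/d_2) = ln(2.787e-11/3.635e-4)/ln(3.635e-4/8.557e-2) = ln(7.66713e-08)/ln(0.00424798) ≈ 3.0000.
Then d_5 ≈ d_4·(d_4/d_3)^p = 2.787e-11·(7.66713e-08)^3.0000 = 2.787e-11·4.50711e-22 ≈ 1.256e-32.

1.3e-32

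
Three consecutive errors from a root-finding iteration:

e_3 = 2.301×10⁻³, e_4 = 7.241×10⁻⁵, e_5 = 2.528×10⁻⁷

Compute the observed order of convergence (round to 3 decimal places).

p ≈ ln(e_5/e_4) / ln(e_4/e_3)
  = ln(2.528×10⁻⁷/7.241×10⁻⁵) / ln(7.241×10⁻⁵/2.301×10⁻³)
  = ln(0.00349123) / ln(0.0314689)
  = -5.657501 / -3.458756 ≈ 1.635704

1.636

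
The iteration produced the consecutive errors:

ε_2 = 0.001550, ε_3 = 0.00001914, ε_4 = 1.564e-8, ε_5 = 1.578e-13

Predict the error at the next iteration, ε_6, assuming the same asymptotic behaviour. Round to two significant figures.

First estimate the order: p ≈ ln(ε_5/ε_4) / ln(ε_4/ε_3) = ln(1.578e-13/1.564e-8)/ln(1.564e-8/0.00001914) = ln(1.00895e-05)/ln(0.000817137) ≈ 1.6181.
Then ε_6 ≈ ε_5·(ε_5/ε_4)^p = 1.578e-13·(1.00895e-05)^1.6181 = 1.578e-13·8.23686e-09 ≈ 1.3e-21.

1.3e-21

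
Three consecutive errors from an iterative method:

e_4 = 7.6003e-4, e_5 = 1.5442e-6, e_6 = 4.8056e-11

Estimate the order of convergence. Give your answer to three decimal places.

p ≈ ln(e_6/e_5) / ln(e_5/e_4)
  = ln(4.8056e-11/1.5442e-6) / ln(1.5442e-6/7.6003e-4)
  = ln(3.11203e-05) / ln(0.00203176)
  = -10.377650 / -6.198853 ≈ 1.674124

1.674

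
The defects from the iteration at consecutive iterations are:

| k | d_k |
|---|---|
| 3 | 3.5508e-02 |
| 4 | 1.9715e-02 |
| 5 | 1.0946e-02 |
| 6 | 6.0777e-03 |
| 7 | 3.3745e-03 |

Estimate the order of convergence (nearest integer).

1

Consecutive ratios: d_7/d_6 = 3.3745e-03/6.0777e-03 = 0.555226, d_6/d_5 = 6.0777e-03/1.0946e-02 = 0.555244.
p ≈ ln(0.555226)/ln(0.555244) = -0.5884/-0.5883 ≈ 1.00.
So the convergence is linear (order 1).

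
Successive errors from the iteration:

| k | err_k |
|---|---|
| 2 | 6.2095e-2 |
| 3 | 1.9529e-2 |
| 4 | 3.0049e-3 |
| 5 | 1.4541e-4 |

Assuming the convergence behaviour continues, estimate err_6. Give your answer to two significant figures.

First estimate the order: p ≈ ln(err_5/err_4) / ln(err_4/err_3) = ln(1.4541e-4/3.0049e-3)/ln(3.0049e-3/1.9529e-2) = ln(0.048391)/ln(0.153869) ≈ 1.6181.
Then err_6 ≈ err_5·(err_5/err_4)^p = 1.4541e-4·(0.048391)^1.6181 = 1.4541e-4·0.00744419 ≈ 1.082e-06.

1.1e-6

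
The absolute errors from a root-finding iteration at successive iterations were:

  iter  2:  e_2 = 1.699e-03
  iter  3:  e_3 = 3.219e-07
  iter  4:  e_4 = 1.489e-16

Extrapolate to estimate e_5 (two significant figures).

5.8e-40

First estimate the order: p ≈ ln(e_4/e_3) / ln(e_3/e_2) = ln(1.489e-16/3.219e-07)/ln(3.219e-07/1.699e-03) = ln(4.62566e-10)/ln(0.000189464) ≈ 2.5077.
Then e_5 ≈ e_4·(e_4/e_3)^p = 1.489e-16·(4.62566e-10)^2.5077 = 1.489e-16·3.89992e-24 ≈ 5.807e-40.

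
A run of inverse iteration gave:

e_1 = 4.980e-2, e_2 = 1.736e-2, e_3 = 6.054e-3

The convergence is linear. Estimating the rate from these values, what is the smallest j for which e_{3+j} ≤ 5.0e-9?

Rate ρ ≈ e_3/e_2 = 6.054e-3/1.736e-2 = 0.3487.
After j more steps, e_{3+j} ≈ 6.054e-3·ρ^j; need ρ^j ≤ 5.0e-9/6.054e-3 = 8.259e-07.
j ≥ ln(8.259e-07)/ln(0.3487) = -14.0068/-1.05354 = 13.295.
So 14 more iterations are needed.

14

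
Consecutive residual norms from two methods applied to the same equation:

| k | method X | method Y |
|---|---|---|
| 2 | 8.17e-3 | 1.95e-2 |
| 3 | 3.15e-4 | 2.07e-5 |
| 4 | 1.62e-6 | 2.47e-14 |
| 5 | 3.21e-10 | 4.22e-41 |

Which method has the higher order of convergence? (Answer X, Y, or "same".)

Method X: p ≈ ln(3.21e-10/1.62e-6)/ln(1.62e-6/3.15e-4) ≈ 1.62.
Method Y: p ≈ ln(4.22e-41/2.47e-14)/ln(2.47e-14/2.07e-5) ≈ 3.00.
Method Y has the higher order (≈3.0 vs ≈1.6).

Y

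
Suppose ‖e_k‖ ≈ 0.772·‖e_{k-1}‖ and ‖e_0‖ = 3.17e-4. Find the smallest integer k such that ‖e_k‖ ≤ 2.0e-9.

47

After k steps, ‖e_k‖ ≈ 3.17e-4·0.772^k.
Need 0.772^k ≤ 2.0e-9/3.17e-4 = 6.30915e-06.
k ≥ ln(6.30915e-06)/ln(0.772) = -11.9735/-0.25877 = 46.271.
Smallest integer k = 47.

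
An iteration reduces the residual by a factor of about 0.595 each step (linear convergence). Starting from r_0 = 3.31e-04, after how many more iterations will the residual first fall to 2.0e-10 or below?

28

After k steps, r_k ≈ 3.31e-04·0.595^k.
Need 0.595^k ≤ 2.0e-10/3.31e-04 = 6.0423e-07.
k ≥ ln(6.0423e-07)/ln(0.595) = -14.3193/-0.51919 = 27.580.
Smallest integer k = 28.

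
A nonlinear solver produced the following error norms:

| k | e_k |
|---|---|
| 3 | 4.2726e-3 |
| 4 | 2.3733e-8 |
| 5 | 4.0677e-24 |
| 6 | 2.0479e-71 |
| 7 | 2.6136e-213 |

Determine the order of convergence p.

3

Consecutive ratios: e_7/e_6 = 2.6136e-213/2.0479e-71 = 1.27623e-142, e_6/e_5 = 2.0479e-71/4.0677e-24 = 5.03454e-48.
p ≈ ln(1.27623e-142)/ln(5.03454e-48) = -326.7232/-108.9078 ≈ 3.00.
So the convergence is cubic (order 3).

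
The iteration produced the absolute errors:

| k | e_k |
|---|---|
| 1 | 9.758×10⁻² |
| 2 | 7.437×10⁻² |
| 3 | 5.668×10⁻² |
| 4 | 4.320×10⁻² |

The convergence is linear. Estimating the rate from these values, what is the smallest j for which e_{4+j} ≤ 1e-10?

74

Rate ρ ≈ e_4/e_3 = 4.320×10⁻²/5.668×10⁻² = 0.7622.
After j more steps, e_{4+j} ≈ 4.320×10⁻²·ρ^j; need ρ^j ≤ 1e-10/4.320×10⁻² = 2.31481e-09.
j ≥ ln(2.31481e-09)/ln(0.7622) = -19.8839/-0.27155 = 73.224.
So 74 more iterations are needed.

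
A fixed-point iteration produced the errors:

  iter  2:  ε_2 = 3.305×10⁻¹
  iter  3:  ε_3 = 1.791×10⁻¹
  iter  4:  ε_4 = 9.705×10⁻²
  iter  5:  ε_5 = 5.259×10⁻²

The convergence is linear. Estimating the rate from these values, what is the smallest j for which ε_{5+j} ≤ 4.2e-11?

35

Rate ρ ≈ ε_5/ε_4 = 5.259×10⁻²/9.705×10⁻² = 0.5419.
After j more steps, ε_{5+j} ≈ 5.259×10⁻²·ρ^j; need ρ^j ≤ 4.2e-11/5.259×10⁻² = 7.98631e-10.
j ≥ ln(7.98631e-10)/ln(0.5419) = -20.9481/-0.61267 = 34.191.
So 35 more iterations are needed.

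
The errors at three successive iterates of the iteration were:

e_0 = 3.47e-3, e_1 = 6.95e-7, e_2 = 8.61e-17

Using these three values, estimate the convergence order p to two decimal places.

p ≈ ln(e_2/e_1) / ln(e_1/e_0)
  = ln(8.61e-17/6.95e-7) / ln(6.95e-7/3.47e-3)
  = ln(1.23885e-10) / ln(0.000200288)
  = -22.81167 / -8.51575 ≈ 2.67876

2.68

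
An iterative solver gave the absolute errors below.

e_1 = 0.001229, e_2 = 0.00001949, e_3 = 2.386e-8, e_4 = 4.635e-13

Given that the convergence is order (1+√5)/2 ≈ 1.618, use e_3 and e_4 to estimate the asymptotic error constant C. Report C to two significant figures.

1.0

C ≈ e_4 / e_3^1.618
  = 4.635e-13 / (2.386e-8)^1.618
  = 4.635e-13 / 4.64591e-13 ≈ 0.99765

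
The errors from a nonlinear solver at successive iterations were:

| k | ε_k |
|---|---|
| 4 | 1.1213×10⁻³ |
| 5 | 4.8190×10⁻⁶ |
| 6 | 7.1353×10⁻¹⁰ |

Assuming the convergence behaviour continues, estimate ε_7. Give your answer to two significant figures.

4.5e-16

First estimate the order: p ≈ ln(ε_6/ε_5) / ln(ε_5/ε_4) = ln(7.1353×10⁻¹⁰/4.8190×10⁻⁶)/ln(4.8190×10⁻⁶/1.1213×10⁻³) = ln(0.000148066)/ln(0.00429769) ≈ 1.6181.
Then ε_7 ≈ ε_6·(ε_6/ε_5)^p = 7.1353×10⁻¹⁰·(0.000148066)^1.6181 = 7.1353×10⁻¹⁰·6.35937e-07 ≈ 4.538e-16.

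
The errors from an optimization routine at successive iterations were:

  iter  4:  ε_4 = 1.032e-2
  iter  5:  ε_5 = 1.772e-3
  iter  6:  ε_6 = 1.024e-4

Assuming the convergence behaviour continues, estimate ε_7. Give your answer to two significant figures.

First estimate the order: p ≈ ln(ε_6/ε_5) / ln(ε_5/ε_4) = ln(1.024e-4/1.772e-3)/ln(1.772e-3/1.032e-2) = ln(0.0577878)/ln(0.171705) ≈ 1.6181.
Then ε_7 ≈ ε_6·(ε_6/ε_5)^p = 1.024e-4·(0.0577878)^1.6181 = 1.024e-4·0.00992035 ≈ 1.016e-06.

1.0e-6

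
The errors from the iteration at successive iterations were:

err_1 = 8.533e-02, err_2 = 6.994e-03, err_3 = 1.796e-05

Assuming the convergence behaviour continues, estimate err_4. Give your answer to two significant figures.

First estimate the order: p ≈ ln(err_3/err_2) / ln(err_2/err_1) = ln(1.796e-05/6.994e-03)/ln(6.994e-03/8.533e-02) = ln(0.00256792)/ln(0.0819641) ≈ 2.3845.
Then err_4 ≈ err_3·(err_3/err_2)^p = 1.796e-05·(0.00256792)^2.3845 = 1.796e-05·6.65498e-07 ≈ 1.195e-11.

1.2e-11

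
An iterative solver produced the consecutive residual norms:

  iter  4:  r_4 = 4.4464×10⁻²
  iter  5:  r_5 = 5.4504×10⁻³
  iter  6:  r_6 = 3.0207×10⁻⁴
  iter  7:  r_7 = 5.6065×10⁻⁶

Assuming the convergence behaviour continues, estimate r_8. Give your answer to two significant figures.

2.3e-8

First estimate the order: p ≈ ln(r_7/r_6) / ln(r_6/r_5) = ln(5.6065×10⁻⁶/3.0207×10⁻⁴)/ln(3.0207×10⁻⁴/5.4504×10⁻³) = ln(0.0185603)/ln(0.0554216) ≈ 1.3782.
Then r_8 ≈ r_7·(r_7/r_6)^p = 5.6065×10⁻⁶·(0.0185603)^1.3782 = 5.6065×10⁻⁶·0.00410926 ≈ 2.304e-08.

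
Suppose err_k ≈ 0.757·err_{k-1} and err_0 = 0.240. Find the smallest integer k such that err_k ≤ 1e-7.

53

After k steps, err_k ≈ 0.240·0.757^k.
Need 0.757^k ≤ 1e-7/0.240 = 4.16667e-07.
k ≥ ln(4.16667e-07)/ln(0.757) = -14.6910/-0.27839 = 52.771.
Smallest integer k = 53.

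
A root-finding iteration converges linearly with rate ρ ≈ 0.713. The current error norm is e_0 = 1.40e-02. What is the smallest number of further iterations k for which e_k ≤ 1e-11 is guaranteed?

63

After k steps, e_k ≈ 1.40e-02·0.713^k.
Need 0.713^k ≤ 1e-11/1.40e-02 = 7.14286e-10.
k ≥ ln(7.14286e-10)/ln(0.713) = -21.0597/-0.33827 = 62.257.
Smallest integer k = 63.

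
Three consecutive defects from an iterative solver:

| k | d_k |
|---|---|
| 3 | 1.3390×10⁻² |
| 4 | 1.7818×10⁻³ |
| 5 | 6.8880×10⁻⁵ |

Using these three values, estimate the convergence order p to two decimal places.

1.61

p ≈ ln(d_5/d_4) / ln(d_4/d_3)
  = ln(6.8880×10⁻⁵/1.7818×10⁻³) / ln(1.7818×10⁻³/1.3390×10⁻²)
  = ln(0.0386575) / ln(0.133069)
  = -3.25301 / -2.01689 ≈ 1.61288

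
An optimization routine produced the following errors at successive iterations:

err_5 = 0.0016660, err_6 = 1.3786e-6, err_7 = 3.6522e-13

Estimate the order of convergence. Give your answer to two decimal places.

p ≈ ln(err_7/err_6) / ln(err_6/err_5)
  = ln(3.6522e-13/1.3786e-6) / ln(1.3786e-6/0.0016660)
  = ln(2.64921e-07) / ln(0.000827491)
  = -15.14383 / -7.09711 ≈ 2.13380

2.13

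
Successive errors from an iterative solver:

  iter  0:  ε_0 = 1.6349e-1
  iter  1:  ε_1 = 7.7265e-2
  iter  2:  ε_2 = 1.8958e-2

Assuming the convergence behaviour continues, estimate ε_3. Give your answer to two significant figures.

1.4e-3

First estimate the order: p ≈ ln(ε_2/ε_1) / ln(ε_1/ε_0) = ln(1.8958e-2/7.7265e-2)/ln(7.7265e-2/1.6349e-1) = ln(0.245363)/ln(0.472598) ≈ 1.8746.
Then ε_3 ≈ ε_2·(ε_2/ε_1)^p = 1.8958e-2·(0.245363)^1.8746 = 1.8958e-2·0.0718019 ≈ 0.001361.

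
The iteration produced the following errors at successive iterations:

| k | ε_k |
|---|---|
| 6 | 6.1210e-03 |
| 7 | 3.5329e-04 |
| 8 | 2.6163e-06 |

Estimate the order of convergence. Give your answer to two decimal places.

1.72

p ≈ ln(ε_8/ε_7) / ln(ε_7/ε_6)
  = ln(2.6163e-06/3.5329e-04) / ln(3.5329e-04/6.1210e-03)
  = ln(0.00740553) / ln(0.0577177)
  = -4.90553 / -2.85219 ≈ 1.71992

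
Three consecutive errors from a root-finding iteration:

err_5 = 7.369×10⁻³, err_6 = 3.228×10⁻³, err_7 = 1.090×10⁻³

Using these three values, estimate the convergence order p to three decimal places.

1.315

p ≈ ln(err_7/err_6) / ln(err_6/err_5)
  = ln(1.090×10⁻³/3.228×10⁻³) / ln(3.228×10⁻³/7.369×10⁻³)
  = ln(0.33767) / ln(0.438051)
  = -1.085686 / -0.825420 ≈ 1.315313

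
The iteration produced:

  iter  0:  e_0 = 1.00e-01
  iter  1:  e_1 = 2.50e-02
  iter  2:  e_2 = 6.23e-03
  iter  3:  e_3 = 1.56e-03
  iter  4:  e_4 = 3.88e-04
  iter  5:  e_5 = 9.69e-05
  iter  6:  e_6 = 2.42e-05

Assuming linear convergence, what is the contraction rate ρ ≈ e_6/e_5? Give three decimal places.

0.250

ρ ≈ e_6/e_5 = 2.42e-05/9.69e-05 = 0.24974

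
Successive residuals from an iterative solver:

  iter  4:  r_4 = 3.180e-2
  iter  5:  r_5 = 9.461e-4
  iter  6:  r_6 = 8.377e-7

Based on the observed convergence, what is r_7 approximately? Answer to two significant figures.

First estimate the order: p ≈ ln(r_6/r_5) / ln(r_5/r_4) = ln(8.377e-7/9.461e-4)/ln(9.461e-4/3.180e-2) = ln(0.000885424)/ln(0.0297516) ≈ 1.9999.
Then r_7 ≈ r_6·(r_6/r_5)^p = 8.377e-7·(0.000885424)^1.9999 = 8.377e-7·7.84527e-07 ≈ 6.572e-13.

6.6e-13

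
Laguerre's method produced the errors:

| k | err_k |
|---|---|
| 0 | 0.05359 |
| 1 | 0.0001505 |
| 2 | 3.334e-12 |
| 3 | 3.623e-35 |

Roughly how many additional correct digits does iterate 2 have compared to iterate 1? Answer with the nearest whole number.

Digits gained ≈ log₁₀(err_1/err_2) = log₁₀(0.0001505/3.334e-12) = log₁₀(4.5141e+07) ≈ 7.655.

8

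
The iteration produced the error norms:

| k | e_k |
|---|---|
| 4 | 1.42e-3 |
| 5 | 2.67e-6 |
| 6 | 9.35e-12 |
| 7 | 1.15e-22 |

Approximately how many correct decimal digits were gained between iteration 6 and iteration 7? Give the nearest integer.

Digits gained ≈ log₁₀(e_6/e_7) = log₁₀(9.35e-12/1.15e-22) = log₁₀(8.13043e+10) ≈ 10.910.

11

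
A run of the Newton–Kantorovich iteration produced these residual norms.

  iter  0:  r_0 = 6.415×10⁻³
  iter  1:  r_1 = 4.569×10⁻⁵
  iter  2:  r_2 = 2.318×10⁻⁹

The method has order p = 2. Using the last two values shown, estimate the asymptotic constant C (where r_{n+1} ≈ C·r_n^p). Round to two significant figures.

1.1

C ≈ r_2 / r_1^2
  = 2.318×10⁻⁹ / (4.569×10⁻⁵)^2
  = 2.318×10⁻⁹ / 2.08758e-09 ≈ 1.1104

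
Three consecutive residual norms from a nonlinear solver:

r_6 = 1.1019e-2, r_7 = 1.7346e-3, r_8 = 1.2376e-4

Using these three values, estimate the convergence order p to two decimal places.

p ≈ ln(r_8/r_7) / ln(r_7/r_6)
  = ln(1.2376e-4/1.7346e-3) / ln(1.7346e-3/1.1019e-2)
  = ln(0.0713479) / ln(0.157419)
  = -2.64019 / -1.84884 ≈ 1.42803

1.43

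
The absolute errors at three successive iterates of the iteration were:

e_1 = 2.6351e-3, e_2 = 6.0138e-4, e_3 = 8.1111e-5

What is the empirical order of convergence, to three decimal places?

1.356

p ≈ ln(e_3/e_2) / ln(e_2/e_1)
  = ln(8.1111e-5/6.0138e-4) / ln(6.0138e-4/2.6351e-3)
  = ln(0.134875) / ln(0.228219)
  = -2.003407 / -1.477450 ≈ 1.355990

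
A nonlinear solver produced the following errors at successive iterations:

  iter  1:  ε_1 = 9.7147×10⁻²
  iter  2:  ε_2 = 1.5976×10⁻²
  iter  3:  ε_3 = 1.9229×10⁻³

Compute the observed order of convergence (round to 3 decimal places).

p ≈ ln(ε_3/ε_2) / ln(ε_2/ε_1)
  = ln(1.9229×10⁻³/1.5976×10⁻²) / ln(1.5976×10⁻²/9.7147×10⁻²)
  = ln(0.120362) / ln(0.164452)
  = -2.117251 / -1.805137 ≈ 1.172903

1.173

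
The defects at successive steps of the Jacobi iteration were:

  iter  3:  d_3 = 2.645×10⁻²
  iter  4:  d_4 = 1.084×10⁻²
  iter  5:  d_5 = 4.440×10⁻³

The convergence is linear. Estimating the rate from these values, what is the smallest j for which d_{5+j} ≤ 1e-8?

Rate ρ ≈ d_5/d_4 = 4.440×10⁻³/1.084×10⁻² = 0.4096.
After j more steps, d_{5+j} ≈ 4.440×10⁻³·ρ^j; need ρ^j ≤ 1e-8/4.440×10⁻³ = 2.25225e-06.
j ≥ ln(2.25225e-06)/ln(0.4096) = -13.0036/-0.89257 = 14.569.
So 15 more iterations are needed.

15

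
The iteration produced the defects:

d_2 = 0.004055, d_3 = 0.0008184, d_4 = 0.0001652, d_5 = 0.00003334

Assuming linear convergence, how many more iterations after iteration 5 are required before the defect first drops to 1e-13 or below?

Rate ρ ≈ d_5/d_4 = 0.00003334/0.0001652 = 0.2018.
After j more steps, d_{5+j} ≈ 0.00003334·ρ^j; need ρ^j ≤ 1e-13/0.00003334 = 2.9994e-09.
j ≥ ln(2.9994e-09)/ln(0.2018) = -19.6249/-1.60048 = 12.262.
So 13 more iterations are needed.

13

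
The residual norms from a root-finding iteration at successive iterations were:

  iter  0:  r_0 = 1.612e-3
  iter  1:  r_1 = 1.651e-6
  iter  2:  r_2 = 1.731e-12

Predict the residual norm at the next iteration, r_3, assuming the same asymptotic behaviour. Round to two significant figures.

1.9e-24

First estimate the order: p ≈ ln(r_2/r_1) / ln(r_1/r_0) = ln(1.731e-12/1.651e-6)/ln(1.651e-6/1.612e-3) = ln(1.04846e-06)/ln(0.00102419) ≈ 2.0001.
Then r_3 ≈ r_2·(r_2/r_1)^p = 1.731e-12·(1.04846e-06)^2.0001 = 1.731e-12·1.09776e-12 ≈ 1.9e-24.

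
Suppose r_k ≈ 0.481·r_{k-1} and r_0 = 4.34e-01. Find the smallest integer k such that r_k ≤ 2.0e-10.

30

After k steps, r_k ≈ 4.34e-01·0.481^k.
Need 0.481^k ≤ 2.0e-10/4.34e-01 = 4.60829e-10.
k ≥ ln(4.60829e-10)/ln(0.481) = -21.4980/-0.73189 = 29.373.
Smallest integer k = 30.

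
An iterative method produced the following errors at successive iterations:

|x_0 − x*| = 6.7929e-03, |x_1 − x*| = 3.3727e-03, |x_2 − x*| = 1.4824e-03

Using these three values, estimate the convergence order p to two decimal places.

1.17

p ≈ ln(|x_2 − x*|/|x_1 − x*|) / ln(|x_1 − x*|/|x_0 − x*|)
  = ln(1.4824e-03/3.3727e-03) / ln(3.3727e-03/6.7929e-03)
  = ln(0.439529) / ln(0.496504)
  = -0.82205 / -0.70016 ≈ 1.17409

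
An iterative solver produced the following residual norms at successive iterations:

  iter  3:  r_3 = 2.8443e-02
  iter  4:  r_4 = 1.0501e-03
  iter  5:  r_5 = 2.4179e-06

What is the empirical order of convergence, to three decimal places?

p ≈ ln(r_5/r_4) / ln(r_4/r_3)
  = ln(2.4179e-06/1.0501e-03) / ln(1.0501e-03/2.8443e-02)
  = ln(0.00230254) / ln(0.0369195)
  = -6.073742 / -3.299015 ≈ 1.841077

1.841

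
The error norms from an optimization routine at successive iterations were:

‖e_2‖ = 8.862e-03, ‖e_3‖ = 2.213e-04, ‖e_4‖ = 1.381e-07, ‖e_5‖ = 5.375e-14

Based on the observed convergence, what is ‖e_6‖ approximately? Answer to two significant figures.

8.1e-27

First estimate the order: p ≈ ln(‖e_5‖/‖e_4‖) / ln(‖e_4‖/‖e_3‖) = ln(5.375e-14/1.381e-07)/ln(1.381e-07/2.213e-04) = ln(3.89211e-07)/ln(0.00062404) ≈ 2.0001.
Then ‖e_6‖ ≈ ‖e_5‖·(‖e_5‖/‖e_4‖)^p = 5.375e-14·(3.89211e-07)^2.0001 = 5.375e-14·1.51262e-13 ≈ 8.13e-27.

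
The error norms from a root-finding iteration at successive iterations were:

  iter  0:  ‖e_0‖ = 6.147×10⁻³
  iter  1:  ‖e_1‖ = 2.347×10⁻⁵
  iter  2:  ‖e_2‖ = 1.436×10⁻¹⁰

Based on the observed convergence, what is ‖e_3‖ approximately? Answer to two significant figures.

8.3e-22

First estimate the order: p ≈ ln(‖e_2‖/‖e_1‖) / ln(‖e_1‖/‖e_0‖) = ln(1.436×10⁻¹⁰/2.347×10⁻⁵)/ln(2.347×10⁻⁵/6.147×10⁻³) = ln(6.11845e-06)/ln(0.00381812) ≈ 2.1559.
Then ‖e_3‖ ≈ ‖e_2‖·(‖e_2‖/‖e_1‖)^p = 1.436×10⁻¹⁰·(6.11845e-06)^2.1559 = 1.436×10⁻¹⁰·5.7613e-12 ≈ 8.273e-22.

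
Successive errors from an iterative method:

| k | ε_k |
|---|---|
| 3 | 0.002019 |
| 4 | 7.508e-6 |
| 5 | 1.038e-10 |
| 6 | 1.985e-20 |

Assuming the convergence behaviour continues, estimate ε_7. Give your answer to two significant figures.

7.3e-40

First estimate the order: p ≈ ln(ε_6/ε_5) / ln(ε_5/ε_4) = ln(1.985e-20/1.038e-10)/ln(1.038e-10/7.508e-6) = ln(1.91233e-10)/ln(1.38253e-05) ≈ 2.0000.
Then ε_7 ≈ ε_6·(ε_6/ε_5)^p = 1.985e-20·(1.91233e-10)^2.0000 = 1.985e-20·3.65701e-20 ≈ 7.259e-40.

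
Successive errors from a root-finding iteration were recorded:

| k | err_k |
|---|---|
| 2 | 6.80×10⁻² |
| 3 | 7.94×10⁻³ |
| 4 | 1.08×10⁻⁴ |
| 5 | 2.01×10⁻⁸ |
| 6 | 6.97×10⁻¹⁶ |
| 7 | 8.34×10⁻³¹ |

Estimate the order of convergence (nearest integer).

Consecutive ratios: err_7/err_6 = 8.34×10⁻³¹/6.97×10⁻¹⁶ = 1.19656e-15, err_6/err_5 = 6.97×10⁻¹⁶/2.01×10⁻⁸ = 3.46766e-08.
p ≈ ln(1.19656e-15)/ln(3.46766e-08) = -34.3593/-17.1772 ≈ 2.00.
So the convergence is quadratic (order 2).

2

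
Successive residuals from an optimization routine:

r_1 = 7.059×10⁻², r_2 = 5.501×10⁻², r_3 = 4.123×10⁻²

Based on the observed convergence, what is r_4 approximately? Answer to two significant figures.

First estimate the order: p ≈ ln(r_3/r_2) / ln(r_2/r_1) = ln(4.123×10⁻²/5.501×10⁻²)/ln(5.501×10⁻²/7.059×10⁻²) = ln(0.7495)/ln(0.779289) ≈ 1.1563.
Then r_4 ≈ r_3·(r_3/r_2)^p = 4.123×10⁻²·(0.7495)^1.1563 = 4.123×10⁻²·0.716471 ≈ 0.02954.

3.0e-2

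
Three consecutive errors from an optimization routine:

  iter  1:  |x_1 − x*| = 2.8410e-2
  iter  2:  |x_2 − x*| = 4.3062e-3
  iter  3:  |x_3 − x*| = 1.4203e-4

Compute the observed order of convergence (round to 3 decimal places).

p ≈ ln(|x_3 − x*|/|x_2 − x*|) / ln(|x_2 − x*|/|x_1 − x*|)
  = ln(1.4203e-4/4.3062e-3) / ln(4.3062e-3/2.8410e-2)
  = ln(0.0329827) / ln(0.151573)
  = -3.411772 / -1.886688 ≈ 1.808339

1.808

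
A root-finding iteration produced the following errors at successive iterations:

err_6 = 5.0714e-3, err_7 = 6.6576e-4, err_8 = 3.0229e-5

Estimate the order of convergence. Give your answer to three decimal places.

1.523

p ≈ ln(err_8/err_7) / ln(err_7/err_6)
  = ln(3.0229e-5/6.6576e-4) / ln(6.6576e-4/5.0714e-3)
  = ln(0.0454053) / ln(0.131277)
  = -3.092126 / -2.030446 ≈ 1.522880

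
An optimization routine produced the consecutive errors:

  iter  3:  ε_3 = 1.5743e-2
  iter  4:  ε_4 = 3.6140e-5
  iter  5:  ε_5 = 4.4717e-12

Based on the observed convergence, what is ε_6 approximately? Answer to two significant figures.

First estimate the order: p ≈ ln(ε_5/ε_4) / ln(ε_4/ε_3) = ln(4.4717e-12/3.6140e-5)/ln(3.6140e-5/1.5743e-2) = ln(1.23733e-07)/ln(0.00229562) ≈ 2.6174.
Then ε_6 ≈ ε_5·(ε_5/ε_4)^p = 4.4717e-12·(1.23733e-07)^2.6174 = 4.4717e-12·8.32284e-19 ≈ 3.722e-30.

3.7e-30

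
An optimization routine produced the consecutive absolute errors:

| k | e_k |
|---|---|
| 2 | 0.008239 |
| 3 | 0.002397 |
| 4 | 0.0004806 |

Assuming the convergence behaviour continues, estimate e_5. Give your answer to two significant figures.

First estimate the order: p ≈ ln(e_4/e_3) / ln(e_3/e_2) = ln(0.0004806/0.002397)/ln(0.002397/0.008239) = ln(0.200501)/ln(0.290933) ≈ 1.3015.
Then e_5 ≈ e_4·(e_4/e_3)^p = 0.0004806·(0.200501)^1.3015 = 0.0004806·0.123511 ≈ 5.936e-05.

5.9e-5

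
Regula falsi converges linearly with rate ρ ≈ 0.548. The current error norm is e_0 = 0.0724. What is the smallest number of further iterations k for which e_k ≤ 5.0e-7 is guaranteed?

20

After k steps, e_k ≈ 0.0724·0.548^k.
Need 0.548^k ≤ 5.0e-7/0.0724 = 6.90608e-06.
k ≥ ln(6.90608e-06)/ln(0.548) = -11.8831/-0.60148 = 19.756.
Smallest integer k = 20.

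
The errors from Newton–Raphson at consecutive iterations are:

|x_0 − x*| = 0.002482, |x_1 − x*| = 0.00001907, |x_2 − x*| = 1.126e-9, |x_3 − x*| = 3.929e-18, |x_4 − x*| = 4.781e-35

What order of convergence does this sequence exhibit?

2

Consecutive ratios: |x_4 − x*|/|x_3 − x*| = 4.781e-35/3.929e-18 = 1.21685e-17, |x_3 − x*|/|x_2 − x*| = 3.929e-18/1.126e-9 = 3.48934e-09.
p ≈ ln(1.21685e-17)/ln(3.48934e-09) = -38.9477/-19.4736 ≈ 2.00.
So the convergence is quadratic (order 2).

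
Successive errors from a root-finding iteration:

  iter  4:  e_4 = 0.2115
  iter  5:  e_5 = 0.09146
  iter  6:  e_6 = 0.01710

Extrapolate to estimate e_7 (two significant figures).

6.0e-4

First estimate the order: p ≈ ln(e_6/e_5) / ln(e_5/e_4) = ln(0.01710/0.09146)/ln(0.09146/0.2115) = ln(0.186967)/ln(0.432435) ≈ 2.0002.
Then e_7 ≈ e_6·(e_6/e_5)^p = 0.01710·(0.186967)^2.0002 = 0.01710·0.0349449 ≈ 0.0005976.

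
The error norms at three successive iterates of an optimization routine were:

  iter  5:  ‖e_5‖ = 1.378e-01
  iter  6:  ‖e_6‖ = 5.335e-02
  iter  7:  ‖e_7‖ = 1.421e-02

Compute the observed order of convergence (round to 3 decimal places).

p ≈ ln(‖e_7‖/‖e_6‖) / ln(‖e_6‖/‖e_5‖)
  = ln(1.421e-02/5.335e-02) / ln(5.335e-02/1.378e-01)
  = ln(0.266354) / ln(0.387155)
  = -1.322929 / -0.948930 ≈ 1.394127

1.394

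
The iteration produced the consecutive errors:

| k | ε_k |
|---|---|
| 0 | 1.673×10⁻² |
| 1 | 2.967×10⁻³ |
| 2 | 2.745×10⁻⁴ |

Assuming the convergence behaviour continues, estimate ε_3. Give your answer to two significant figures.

First estimate the order: p ≈ ln(ε_2/ε_1) / ln(ε_1/ε_0) = ln(2.745×10⁻⁴/2.967×10⁻³)/ln(2.967×10⁻³/1.673×10⁻²) = ln(0.0925177)/ln(0.177346) ≈ 1.3762.
Then ε_3 ≈ ε_2·(ε_2/ε_1)^p = 2.745×10⁻⁴·(0.0925177)^1.3762 = 2.745×10⁻⁴·0.0377849 ≈ 1.037e-05.

1.0e-5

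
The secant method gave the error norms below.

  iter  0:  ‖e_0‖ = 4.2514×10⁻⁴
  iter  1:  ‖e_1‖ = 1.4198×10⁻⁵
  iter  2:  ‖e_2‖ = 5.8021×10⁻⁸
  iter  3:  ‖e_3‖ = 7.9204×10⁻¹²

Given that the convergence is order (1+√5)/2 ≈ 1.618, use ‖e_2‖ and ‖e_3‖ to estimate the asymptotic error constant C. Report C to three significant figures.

4.05

C ≈ ‖e_3‖ / ‖e_2‖^1.618
  = 7.9204×10⁻¹² / (5.8021×10⁻⁸)^1.618
  = 7.9204×10⁻¹² / 1.9565e-12 ≈ 4.0482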